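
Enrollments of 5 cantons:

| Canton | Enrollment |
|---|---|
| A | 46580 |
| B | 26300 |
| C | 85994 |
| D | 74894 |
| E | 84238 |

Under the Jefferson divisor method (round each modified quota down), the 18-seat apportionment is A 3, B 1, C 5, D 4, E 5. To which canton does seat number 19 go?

Priority for the next seat is population ÷ (current seats + 1).
Priorities: A 11645.000, B 13150.000, C 14332.333, D 14978.800, E 14039.667.
Highest priority: D.

D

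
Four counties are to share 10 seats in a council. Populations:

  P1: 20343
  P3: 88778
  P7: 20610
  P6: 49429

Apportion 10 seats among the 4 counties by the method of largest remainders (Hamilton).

P1 1, P3 5, P7 1, P6 3

The standard divisor is 179160/10 = 17916.
Standard quotas: P1 1.1355, P3 4.9552, P7 1.1504, P6 2.7589.
Lower quotas: P1 1, P3 4, P7 1, P6 2 (sum 8, leaving 2 seats).
Remainders in descending order: P3 0.9552, P6 0.7589, P7 0.1504, P1 0.1355.
Largest remainders: P3, P6 receive the extra seats.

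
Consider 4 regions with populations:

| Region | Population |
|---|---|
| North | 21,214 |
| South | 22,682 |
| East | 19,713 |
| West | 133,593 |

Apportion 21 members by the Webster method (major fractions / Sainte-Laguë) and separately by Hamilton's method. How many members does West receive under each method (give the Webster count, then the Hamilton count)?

15 and 14

Webster: North 2, South 2, East 2, West 15.
Hamilton: North 2, South 3, East 2, West 14.
West gets 15 under Webster and 14 under Hamilton.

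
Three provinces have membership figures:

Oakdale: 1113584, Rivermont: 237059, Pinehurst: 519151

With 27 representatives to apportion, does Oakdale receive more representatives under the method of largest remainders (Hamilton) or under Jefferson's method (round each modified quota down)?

Hamilton: Oakdale 16, Rivermont 3, Pinehurst 8.
Jefferson: Oakdale 17, Rivermont 3, Pinehurst 7.
Oakdale gets 16 under Hamilton and 17 under Jefferson.

Jefferson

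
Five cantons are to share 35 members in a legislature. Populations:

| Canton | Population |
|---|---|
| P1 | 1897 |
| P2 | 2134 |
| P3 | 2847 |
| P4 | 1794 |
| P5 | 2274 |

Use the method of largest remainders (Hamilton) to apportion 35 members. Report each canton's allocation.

P1 6, P2 7, P3 9, P4 6, P5 7

Total 10946; standard divisor 10946/35 ≈ 312.743.
Standard quotas: P1 6.066, P2 6.823, P3 9.103, P4 5.736, P5 7.271.
Lower quotas: P1 6, P2 6, P3 9, P4 5, P5 7 (sum 33, leaving 2 seats).
Remainders in descending order: P2 0.823, P4 0.736, P5 0.271, P3 0.103, P1 0.066.
The surplus seats go to P2, P4.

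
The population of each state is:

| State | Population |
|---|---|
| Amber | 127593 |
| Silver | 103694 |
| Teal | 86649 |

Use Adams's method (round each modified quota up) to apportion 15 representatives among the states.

Standard divisor 317936/15 ≈ 21195.733; standard quotas: Amber 6.020, Silver 4.892, Teal 4.088.
Rounding up gives 7, 5, 5 = 17 seats, so the divisor must be adjusted.
With modified divisor 23600: modified quotas Amber 5.406, Silver 4.394, Teal 3.672.
Rounding up: Amber 6, Silver 5, Teal 4 (total 15).

Amber 6, Silver 5, Teal 4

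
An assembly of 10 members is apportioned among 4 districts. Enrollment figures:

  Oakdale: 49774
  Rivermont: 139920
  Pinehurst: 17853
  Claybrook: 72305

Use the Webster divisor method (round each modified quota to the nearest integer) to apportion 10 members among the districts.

Oakdale 2, Rivermont 5, Pinehurst 1, Claybrook 2

Standard divisor 279852/10 ≈ 27985.2; standard quotas: Oakdale 1.779, Rivermont 5.000, Pinehurst 0.638, Claybrook 2.584.
Rounding to the nearest integer gives 2, 5, 1, 3 = 11 seats, so the divisor must be adjusted.
With modified divisor 30000: modified quotas Oakdale 1.659, Rivermont 4.664, Pinehurst 0.595, Claybrook 2.410.
Rounding to the nearest integer: Oakdale 2, Rivermont 5, Pinehurst 1, Claybrook 2 (total 10).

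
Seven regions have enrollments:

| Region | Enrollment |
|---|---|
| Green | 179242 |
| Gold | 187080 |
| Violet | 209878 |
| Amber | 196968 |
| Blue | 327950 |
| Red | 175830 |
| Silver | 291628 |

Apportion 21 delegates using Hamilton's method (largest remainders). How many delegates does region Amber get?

Total 1568576; standard divisor 1568576/21 ≈ 74694.095.
Standard quotas: Green 2.3997, Gold 2.5046, Violet 2.8098, Amber 2.6370, Blue 4.3906, Red 2.3540, Silver 3.9043.
Lower quotas: Green 2, Gold 2, Violet 2, Amber 2, Blue 4, Red 2, Silver 3 (sum 17, leaving 4 seats).
Remainders in descending order: Silver 0.9043, Violet 0.8098, Amber 0.6370, Gold 0.5046, Green 0.3997, Blue 0.3906, Red 0.3540.
Largest remainders: Silver, Violet, Amber, Gold receive the extra seats.
Amber receives 3.

3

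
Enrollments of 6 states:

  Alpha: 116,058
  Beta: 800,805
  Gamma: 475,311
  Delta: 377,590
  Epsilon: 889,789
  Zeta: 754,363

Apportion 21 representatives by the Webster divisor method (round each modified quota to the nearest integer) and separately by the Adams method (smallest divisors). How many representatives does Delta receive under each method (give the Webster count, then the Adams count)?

Webster: Alpha 1, Beta 5, Gamma 3, Delta 2, Epsilon 5, Zeta 5.
Adams: Alpha 1, Beta 5, Gamma 3, Delta 3, Epsilon 5, Zeta 4.
Delta gets 2 under Webster and 3 under Adams.

2 and 3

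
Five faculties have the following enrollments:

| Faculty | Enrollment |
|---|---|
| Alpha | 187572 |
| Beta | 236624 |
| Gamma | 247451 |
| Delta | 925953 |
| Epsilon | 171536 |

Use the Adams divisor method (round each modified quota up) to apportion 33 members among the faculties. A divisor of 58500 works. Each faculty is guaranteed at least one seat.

With modified divisor 58500: modified quotas Alpha 3.206, Beta 4.045, Gamma 4.230, Delta 15.828, Epsilon 2.932.
Rounding up: Alpha 4, Beta 5, Gamma 5, Delta 16, Epsilon 3 (total 33).

Alpha 4, Beta 5, Gamma 5, Delta 16, Epsilon 3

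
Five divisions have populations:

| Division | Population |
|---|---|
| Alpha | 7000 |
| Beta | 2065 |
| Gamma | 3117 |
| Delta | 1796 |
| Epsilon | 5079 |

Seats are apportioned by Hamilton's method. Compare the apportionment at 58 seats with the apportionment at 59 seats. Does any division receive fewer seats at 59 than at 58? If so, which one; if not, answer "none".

At 58 seats: Alpha 21, Beta 6, Gamma 10, Delta 6, Epsilon 15.
At 59 seats: Alpha 22, Beta 6, Gamma 10, Delta 5, Epsilon 16.
Delta drops from 6 to 5.

Delta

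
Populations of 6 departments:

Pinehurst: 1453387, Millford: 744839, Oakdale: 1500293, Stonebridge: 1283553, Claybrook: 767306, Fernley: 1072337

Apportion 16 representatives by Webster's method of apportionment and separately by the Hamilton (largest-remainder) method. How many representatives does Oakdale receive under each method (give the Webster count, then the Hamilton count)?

3 and 4

Webster: Pinehurst 3, Millford 2, Oakdale 3, Stonebridge 3, Claybrook 2, Fernley 3.
Hamilton: Pinehurst 3, Millford 2, Oakdale 4, Stonebridge 3, Claybrook 2, Fernley 2.
Oakdale gets 3 under Webster and 4 under Hamilton.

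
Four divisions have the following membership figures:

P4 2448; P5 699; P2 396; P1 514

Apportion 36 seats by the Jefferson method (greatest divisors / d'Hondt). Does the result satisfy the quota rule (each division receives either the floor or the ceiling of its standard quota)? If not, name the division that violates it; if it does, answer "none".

P4

Standard quotas: P4 21.722, P5 6.203, P2 3.514, P1 4.561.
Jefferson allocation: P4 23, P5 6, P2 3, P1 4.
P4 has quota 21.722 (lower 21, upper 22) but receives 23 — outside the quota interval.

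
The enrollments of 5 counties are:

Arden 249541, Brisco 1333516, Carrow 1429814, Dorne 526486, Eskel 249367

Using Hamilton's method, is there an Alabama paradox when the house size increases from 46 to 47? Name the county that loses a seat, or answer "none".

Dorne

At 46 seats: Arden 3, Brisco 16, Carrow 17, Dorne 7, Eskel 3.
At 47 seats: Arden 3, Brisco 17, Carrow 18, Dorne 6, Eskel 3.
Dorne drops from 7 to 6.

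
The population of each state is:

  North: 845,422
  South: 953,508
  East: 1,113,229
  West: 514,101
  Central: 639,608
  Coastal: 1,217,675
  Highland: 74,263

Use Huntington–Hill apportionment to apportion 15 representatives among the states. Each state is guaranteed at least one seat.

North 2, South 3, East 3, West 1, Central 2, Coastal 3, Highland 1

With divisor 376396: modified quotas North 2.246, South 2.533, East 2.958, West 1.366, Central 1.699, Coastal 3.235, Highland 0.197.
Geometric-mean thresholds: North √(2·3)=2.449, South √(2·3)=2.449, East √(2·3)=2.449, West √(1·2)=1.414, Central √(1·2)=1.414, Coastal √(3·4)=3.464, Highland (min 1).
Each quota rounded against its threshold gives North 2, South 3, East 3, West 1, Central 2, Coastal 3, Highland 1 (total 15).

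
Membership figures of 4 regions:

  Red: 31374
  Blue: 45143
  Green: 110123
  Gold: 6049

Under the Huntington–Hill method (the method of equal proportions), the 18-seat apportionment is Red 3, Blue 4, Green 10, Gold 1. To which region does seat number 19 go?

Green

Priority for the next seat is population ÷ (√(s·(s+1))).
Priorities: Red 9056.894, Blue 10094.282, Green 10499.816, Gold 4277.289.
Highest priority: Green.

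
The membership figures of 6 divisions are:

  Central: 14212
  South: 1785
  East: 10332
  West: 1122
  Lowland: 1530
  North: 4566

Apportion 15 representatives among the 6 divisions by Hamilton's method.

Central=6; South=1; East=5; West=0; Lowland=1; North=2

Standard divisor: 33547 ÷ 15 ≈ 2236.467.
Standard quotas: Central 6.3547, South 0.7981, East 4.6198, West 0.5017, Lowland 0.6841, North 2.0416.
Lower quotas: Central 6, South 0, East 4, West 0, Lowland 0, North 2 (sum 12, leaving 3 seats).
Remainders in descending order: South 0.7981, Lowland 0.6841, East 0.6198, West 0.5017, Central 0.3547, North 0.0416.
Largest remainders: South, Lowland, East receive the extra seats.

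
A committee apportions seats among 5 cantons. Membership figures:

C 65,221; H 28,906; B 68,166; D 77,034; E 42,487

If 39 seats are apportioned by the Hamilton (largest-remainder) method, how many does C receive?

Total 281814; standard divisor 281814/39 = 7226.
Standard quotas: C 9.0259, H 4.0003, B 9.4334, D 10.6607, E 5.8797.
Lower quotas: C 9, H 4, B 9, D 10, E 5 (sum 37, leaving 2 seats).
Remainders in descending order: E 0.8797, D 0.6607, B 0.4334, C 0.0259, H 0.0003.
The surplus seats go to E, D.
C receives 9.

9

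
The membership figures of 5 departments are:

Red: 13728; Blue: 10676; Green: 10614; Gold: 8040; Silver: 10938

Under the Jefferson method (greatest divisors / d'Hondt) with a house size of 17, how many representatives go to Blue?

3

Standard divisor 53996/17 ≈ 3176.235; standard quotas: Red 4.322, Blue 3.361, Green 3.342, Gold 2.531, Silver 3.444.
Rounding down gives 4, 3, 3, 2, 3 = 15 seats, so the divisor must be adjusted.
With modified divisor 2700: modified quotas Red 5.084, Blue 3.954, Green 3.931, Gold 2.978, Silver 4.051.
Rounding down: Red 5, Blue 3, Green 3, Gold 2, Silver 4 (total 17).
Blue receives 3.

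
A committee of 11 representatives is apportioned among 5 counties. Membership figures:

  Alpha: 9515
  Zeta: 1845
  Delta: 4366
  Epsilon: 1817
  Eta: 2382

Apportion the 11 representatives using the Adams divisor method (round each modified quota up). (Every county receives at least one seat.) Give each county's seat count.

Standard divisor 19925/11 ≈ 1811.364; standard quotas: Alpha 5.253, Zeta 1.019, Delta 2.410, Epsilon 1.003, Eta 1.315.
Rounding up gives 6, 2, 3, 2, 2 = 15 seats, so the divisor must be adjusted.
With modified divisor 2300: modified quotas Alpha 4.137, Zeta 0.802, Delta 1.898, Epsilon 0.790, Eta 1.036.
Rounding up: Alpha 5, Zeta 1, Delta 2, Epsilon 1, Eta 2 (total 11).

Alpha 5, Zeta 1, Delta 2, Epsilon 1, Eta 2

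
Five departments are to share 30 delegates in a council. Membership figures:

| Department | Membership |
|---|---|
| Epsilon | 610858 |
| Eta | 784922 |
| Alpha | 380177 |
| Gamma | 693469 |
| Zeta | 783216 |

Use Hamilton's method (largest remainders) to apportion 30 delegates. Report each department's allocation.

The standard divisor is 3252642/30 ≈ 108421.4.
Standard quotas: Epsilon 5.6341, Eta 7.2395, Alpha 3.5065, Gamma 6.3961, Zeta 7.2238.
Lower quotas: Epsilon 5, Eta 7, Alpha 3, Gamma 6, Zeta 7 (sum 28, leaving 2 seats).
Remainders in descending order: Epsilon 0.6341, Alpha 0.5065, Gamma 0.3961, Eta 0.2395, Zeta 0.2238.
Largest remainders: Epsilon, Alpha receive the extra seats.

Epsilon: 6, Eta: 7, Alpha: 4, Gamma: 6, Zeta: 7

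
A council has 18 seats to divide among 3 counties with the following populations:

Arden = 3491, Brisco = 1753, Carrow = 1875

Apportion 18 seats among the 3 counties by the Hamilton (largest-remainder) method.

Standard divisor: 7119 ÷ 18 ≈ 395.5.
Standard quotas: Arden 8.827, Brisco 4.432, Carrow 4.741.
Lower quotas: Arden 8, Brisco 4, Carrow 4 (sum 16, leaving 2 seats).
Remainders in descending order: Arden 0.827, Carrow 0.741, Brisco 0.432.
The surplus seats go to Arden, Carrow.

Arden=9; Brisco=4; Carrow=5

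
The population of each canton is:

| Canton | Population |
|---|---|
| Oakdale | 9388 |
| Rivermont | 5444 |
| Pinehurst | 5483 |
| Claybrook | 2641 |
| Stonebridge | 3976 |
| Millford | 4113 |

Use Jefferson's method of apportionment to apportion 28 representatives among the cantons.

Standard divisor 31045/28 ≈ 1108.75; standard quotas: Oakdale 8.467, Rivermont 4.910, Pinehurst 4.945, Claybrook 2.382, Stonebridge 3.586, Millford 3.710.
Rounding down gives 8, 4, 4, 2, 3, 3 = 24 seats, so the divisor must be adjusted.
With modified divisor 1000: modified quotas Oakdale 9.388, Rivermont 5.444, Pinehurst 5.483, Claybrook 2.641, Stonebridge 3.976, Millford 4.113.
Rounding down: Oakdale 9, Rivermont 5, Pinehurst 5, Claybrook 2, Stonebridge 3, Millford 4 (total 28).

Oakdale=9; Rivermont=5; Pinehurst=5; Claybrook=2; Stonebridge=3; Millford=4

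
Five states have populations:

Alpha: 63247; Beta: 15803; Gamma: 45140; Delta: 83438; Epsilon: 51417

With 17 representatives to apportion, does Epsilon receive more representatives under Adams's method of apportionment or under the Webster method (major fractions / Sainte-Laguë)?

Adams: Alpha 4, Beta 1, Gamma 3, Delta 5, Epsilon 4.
Webster: Alpha 4, Beta 1, Gamma 3, Delta 6, Epsilon 3.
Epsilon gets 4 under Adams and 3 under Webster.

Adams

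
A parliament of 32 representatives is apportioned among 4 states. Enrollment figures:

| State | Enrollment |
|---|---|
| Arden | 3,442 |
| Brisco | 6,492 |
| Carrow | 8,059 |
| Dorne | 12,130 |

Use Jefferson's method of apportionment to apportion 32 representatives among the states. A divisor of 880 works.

With modified divisor 880: modified quotas Arden 3.911, Brisco 7.377, Carrow 9.158, Dorne 13.784.
Rounding down: Arden 3, Brisco 7, Carrow 9, Dorne 13 (total 32).

Arden 3; Brisco 7; Carrow 9; Dorne 13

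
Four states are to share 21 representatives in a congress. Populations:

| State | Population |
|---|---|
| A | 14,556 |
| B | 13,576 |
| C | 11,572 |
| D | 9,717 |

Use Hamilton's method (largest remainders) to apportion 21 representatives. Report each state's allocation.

A 6, B 6, C 5, D 4

Standard divisor: 49421 ÷ 21 ≈ 2353.381.
Standard quotas: A 6.1851, B 5.7687, C 4.9172, D 4.1290.
Lower quotas: A 6, B 5, C 4, D 4 (sum 19, leaving 2 seats).
Remainders in descending order: C 0.9172, B 0.7687, A 0.1851, D 0.1290.
Largest remainders: C, B receive the extra seats.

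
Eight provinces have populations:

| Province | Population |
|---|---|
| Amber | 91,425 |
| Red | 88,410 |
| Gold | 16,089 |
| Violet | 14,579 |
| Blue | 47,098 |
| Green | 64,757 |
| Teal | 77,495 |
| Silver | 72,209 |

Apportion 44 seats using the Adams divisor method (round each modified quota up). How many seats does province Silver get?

Standard divisor 472062/44 ≈ 10728.682; standard quotas: Amber 8.522, Red 8.241, Gold 1.500, Violet 1.359, Blue 4.390, Green 6.036, Teal 7.223, Silver 6.730.
Rounding up gives 9, 9, 2, 2, 5, 7, 8, 7 = 49 seats, so the divisor must be adjusted.
With modified divisor 11900: modified quotas Amber 7.683, Red 7.429, Gold 1.352, Violet 1.225, Blue 3.958, Green 5.442, Teal 6.512, Silver 6.068.
Rounding up: Amber 8, Red 8, Gold 2, Violet 2, Blue 4, Green 6, Teal 7, Silver 7 (total 44).
Silver receives 7.

7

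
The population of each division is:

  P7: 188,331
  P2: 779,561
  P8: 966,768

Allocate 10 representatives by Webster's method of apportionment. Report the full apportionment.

Standard divisor 1934660/10 ≈ 193466; standard quotas: P7 0.973, P2 4.029, P8 4.997.
Rounding to the nearest integer gives P7 1, P2 4, P8 5 — total 10, matching the house size, so no adjustment is needed.

P7 1; P2 4; P8 5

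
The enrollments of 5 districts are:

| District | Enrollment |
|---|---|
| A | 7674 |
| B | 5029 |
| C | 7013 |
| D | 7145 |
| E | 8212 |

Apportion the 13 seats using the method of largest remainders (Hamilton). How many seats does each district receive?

The standard divisor is 35073/13 ≈ 2697.923.
Standard quotas: A 2.8444, B 1.8640, C 2.5994, D 2.6483, E 3.0438.
Lower quotas: A 2, B 1, C 2, D 2, E 3 (sum 10, leaving 3 seats).
Remainders in descending order: B 0.8640, A 0.8444, D 0.6483, C 0.5994, E 0.0438.
Largest remainders: B, A, D receive the extra seats.

A 3, B 2, C 2, D 3, E 3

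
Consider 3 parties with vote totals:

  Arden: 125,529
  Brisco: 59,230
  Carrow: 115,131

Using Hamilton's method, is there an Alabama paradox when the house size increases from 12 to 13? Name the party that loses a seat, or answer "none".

At 12 seats: Arden 5, Brisco 2, Carrow 5.
At 13 seats: Arden 5, Brisco 3, Carrow 5.
No party's allocation decreased.

none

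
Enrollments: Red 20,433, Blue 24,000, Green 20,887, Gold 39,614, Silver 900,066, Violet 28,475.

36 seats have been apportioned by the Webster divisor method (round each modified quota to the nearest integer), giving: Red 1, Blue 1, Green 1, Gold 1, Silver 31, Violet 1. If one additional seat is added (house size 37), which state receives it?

Silver

Priority for the next seat is population ÷ (current seats + 0.5).
Priorities: Red 13622.000, Blue 16000.000, Green 13924.667, Gold 26409.333, Silver 28573.524, Violet 18983.333.
Highest priority: Silver.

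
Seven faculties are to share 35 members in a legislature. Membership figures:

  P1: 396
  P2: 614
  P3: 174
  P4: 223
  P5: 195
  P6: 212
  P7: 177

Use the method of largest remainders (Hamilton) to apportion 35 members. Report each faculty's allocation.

Standard divisor: 1991 ÷ 35 ≈ 56.886.
Standard quotas: P1 6.961, P2 10.794, P3 3.059, P4 3.920, P5 3.428, P6 3.727, P7 3.112.
Lower quotas: P1 6, P2 10, P3 3, P4 3, P5 3, P6 3, P7 3 (sum 31, leaving 4 seats).
Remainders in descending order: P1 0.961, P4 0.920, P2 0.794, P6 0.727, P5 0.428, P7 0.112, P3 0.059.
The surplus seats go to P1, P4, P2, P6.

P1: 7, P2: 11, P3: 3, P4: 4, P5: 3, P6: 4, P7: 3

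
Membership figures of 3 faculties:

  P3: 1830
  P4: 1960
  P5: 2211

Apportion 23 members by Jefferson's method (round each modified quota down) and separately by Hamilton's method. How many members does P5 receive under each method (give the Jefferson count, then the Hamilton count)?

Jefferson: P3 7, P4 7, P5 9.
Hamilton: P3 7, P4 8, P5 8.
P5 gets 9 under Jefferson and 8 under Hamilton.

9 and 8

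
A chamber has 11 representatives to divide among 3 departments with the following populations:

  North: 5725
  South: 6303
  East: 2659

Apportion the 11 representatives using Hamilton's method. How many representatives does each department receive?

Total 14687; standard divisor 14687/11 ≈ 1335.182.
Standard quotas: North 4.2878, South 4.7207, East 1.9915.
Lower quotas: North 4, South 4, East 1 (sum 9, leaving 2 seats).
Remainders in descending order: East 0.9915, South 0.7207, North 0.2878.
The surplus seats go to East, South.

North 4; South 5; East 2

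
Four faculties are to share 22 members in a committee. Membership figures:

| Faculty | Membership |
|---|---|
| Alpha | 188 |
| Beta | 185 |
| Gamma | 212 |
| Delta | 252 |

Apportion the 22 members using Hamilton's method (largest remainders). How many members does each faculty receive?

Total 837; standard divisor 837/22 ≈ 38.045.
Standard quotas: Alpha 4.941, Beta 4.863, Gamma 5.572, Delta 6.624.
Lower quotas: Alpha 4, Beta 4, Gamma 5, Delta 6 (sum 19, leaving 3 seats).
Remainders in descending order: Alpha 0.941, Beta 0.863, Delta 0.624, Gamma 0.572.
The surplus seats go to Alpha, Beta, Delta.

Alpha 5, Beta 5, Gamma 5, Delta 7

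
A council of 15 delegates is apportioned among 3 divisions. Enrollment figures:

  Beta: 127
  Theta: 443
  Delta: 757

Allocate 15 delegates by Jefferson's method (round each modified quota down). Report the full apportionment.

Beta=1, Theta=5, Delta=9

Standard divisor 1327/15 ≈ 88.467; standard quotas: Beta 1.436, Theta 5.008, Delta 8.557.
Rounding down gives 1, 5, 8 = 14 seats, so the divisor must be adjusted.
With modified divisor 80: modified quotas Beta 1.587, Theta 5.537, Delta 9.463.
Rounding down: Beta 1, Theta 5, Delta 9 (total 15).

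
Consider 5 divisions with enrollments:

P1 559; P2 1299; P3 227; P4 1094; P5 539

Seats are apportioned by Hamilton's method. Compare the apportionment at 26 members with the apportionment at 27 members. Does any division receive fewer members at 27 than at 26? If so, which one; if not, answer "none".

none

At 26 seats: P1 4, P2 9, P3 1, P4 8, P5 4.
At 27 seats: P1 4, P2 9, P3 2, P4 8, P5 4.
No division's allocation decreased.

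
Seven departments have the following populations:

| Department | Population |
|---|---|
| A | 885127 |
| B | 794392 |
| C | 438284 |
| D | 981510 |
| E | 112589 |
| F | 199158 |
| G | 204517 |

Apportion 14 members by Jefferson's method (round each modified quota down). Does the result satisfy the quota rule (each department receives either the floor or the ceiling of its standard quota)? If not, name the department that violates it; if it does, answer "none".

Standard quotas: A 3.427, B 3.076, C 1.697, D 3.801, E 0.436, F 0.771, G 0.792.
Jefferson allocation: A 4, B 3, C 2, D 4, E 0, F 0, G 1.
Every allocation lies between the lower and upper quota.

none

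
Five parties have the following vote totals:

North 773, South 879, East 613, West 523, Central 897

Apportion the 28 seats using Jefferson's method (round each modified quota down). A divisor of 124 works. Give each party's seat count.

North 6, South 7, East 4, West 4, Central 7

With modified divisor 124: modified quotas North 6.234, South 7.089, East 4.944, West 4.218, Central 7.234.
Rounding down: North 6, South 7, East 4, West 4, Central 7 (total 28).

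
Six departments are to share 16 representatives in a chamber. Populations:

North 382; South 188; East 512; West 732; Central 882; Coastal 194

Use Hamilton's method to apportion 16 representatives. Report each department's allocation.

North=2, South=1, East=3, West=4, Central=5, Coastal=1

Standard divisor: 2890 ÷ 16 ≈ 180.625.
Standard quotas: North 2.115, South 1.041, East 2.835, West 4.053, Central 4.883, Coastal 1.074.
Lower quotas: North 2, South 1, East 2, West 4, Central 4, Coastal 1 (sum 14, leaving 2 seats).
Remainders in descending order: Central 0.883, East 0.835, North 0.115, Coastal 0.074, West 0.053, South 0.041.
Largest remainders: Central, East receive the extra seats.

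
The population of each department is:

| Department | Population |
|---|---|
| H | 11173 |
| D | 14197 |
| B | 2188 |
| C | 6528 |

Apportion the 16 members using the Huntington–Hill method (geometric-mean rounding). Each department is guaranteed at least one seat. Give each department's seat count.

H: 5; D: 7; B: 1; C: 3

With divisor 2115: modified quotas H 5.283, D 6.713, B 1.035, C 3.087.
Geometric-mean thresholds: H √(5·6)=5.477, D √(6·7)=6.481, B √(1·2)=1.414, C √(3·4)=3.464.
Each quota rounded against its threshold gives H 5, D 7, B 1, C 3 (total 16).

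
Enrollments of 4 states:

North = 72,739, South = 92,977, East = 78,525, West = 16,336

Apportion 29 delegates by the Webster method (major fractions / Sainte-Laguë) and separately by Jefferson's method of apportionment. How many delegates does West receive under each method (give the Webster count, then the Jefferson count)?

Webster: North 8, South 10, East 9, West 2.
Jefferson: North 8, South 11, East 9, West 1.
West gets 2 under Webster and 1 under Jefferson.

2 and 1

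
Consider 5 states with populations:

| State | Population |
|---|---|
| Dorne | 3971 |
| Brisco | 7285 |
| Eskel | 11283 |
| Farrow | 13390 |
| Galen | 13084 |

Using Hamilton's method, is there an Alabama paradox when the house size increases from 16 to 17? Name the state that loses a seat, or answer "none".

At 16 seats: Dorne 1, Brisco 3, Eskel 4, Farrow 4, Galen 4.
At 17 seats: Dorne 1, Brisco 2, Eskel 4, Farrow 5, Galen 5.
Brisco drops from 3 to 2.

Brisco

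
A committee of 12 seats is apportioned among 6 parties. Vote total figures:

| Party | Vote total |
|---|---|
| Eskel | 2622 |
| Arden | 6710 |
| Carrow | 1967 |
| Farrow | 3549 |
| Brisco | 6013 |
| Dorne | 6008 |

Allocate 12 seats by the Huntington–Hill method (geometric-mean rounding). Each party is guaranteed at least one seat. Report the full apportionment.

With divisor 2454: modified quotas Eskel 1.068, Arden 2.734, Carrow 0.802, Farrow 1.446, Brisco 2.450, Dorne 2.448.
Geometric-mean thresholds: Eskel √(1·2)=1.414, Arden √(2·3)=2.449, Carrow (min 1), Farrow √(1·2)=1.414, Brisco √(2·3)=2.449, Dorne √(2·3)=2.449.
Each quota rounded against its threshold gives Eskel 1, Arden 3, Carrow 1, Farrow 2, Brisco 3, Dorne 2 (total 12).

Eskel=1, Arden=3, Carrow=1, Farrow=2, Brisco=3, Dorne=2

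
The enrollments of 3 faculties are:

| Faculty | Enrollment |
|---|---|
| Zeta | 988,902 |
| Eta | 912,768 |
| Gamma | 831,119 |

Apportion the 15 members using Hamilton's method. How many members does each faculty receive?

Zeta 5, Eta 5, Gamma 5

Standard divisor: 2732789 ÷ 15 ≈ 182185.933.
Standard quotas: Zeta 5.4280, Eta 5.0101, Gamma 4.5619.
Lower quotas: Zeta 5, Eta 5, Gamma 4 (sum 14, leaving 1 seat).
Remainders in descending order: Gamma 0.5619, Zeta 0.4280, Eta 0.0101.
Largest remainder: Gamma receives the extra seat.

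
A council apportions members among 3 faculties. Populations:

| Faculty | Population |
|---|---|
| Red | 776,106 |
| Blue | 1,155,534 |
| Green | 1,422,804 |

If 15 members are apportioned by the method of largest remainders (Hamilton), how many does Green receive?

6

The standard divisor is 3354444/15 ≈ 223629.6.
Standard quotas: Red 3.4705, Blue 5.1672, Green 6.3623.
Lower quotas: Red 3, Blue 5, Green 6 (sum 14, leaving 1 seat).
Remainders in descending order: Red 0.4705, Green 0.3623, Blue 0.1672.
Largest remainder: Red receives the extra seat.
Green receives 6.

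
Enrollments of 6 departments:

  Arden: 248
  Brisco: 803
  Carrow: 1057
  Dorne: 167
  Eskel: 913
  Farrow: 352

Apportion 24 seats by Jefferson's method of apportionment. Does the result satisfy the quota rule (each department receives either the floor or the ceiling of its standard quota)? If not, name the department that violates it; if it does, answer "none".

Standard quotas: Arden 1.681, Brisco 5.444, Carrow 7.166, Dorne 1.132, Eskel 6.190, Farrow 2.386.
Jefferson allocation: Arden 1, Brisco 6, Carrow 8, Dorne 1, Eskel 6, Farrow 2.
Every allocation lies between the lower and upper quota.

none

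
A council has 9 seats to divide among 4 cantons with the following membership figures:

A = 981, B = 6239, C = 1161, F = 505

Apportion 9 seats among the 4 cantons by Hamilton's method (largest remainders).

The standard divisor is 8886/9 ≈ 987.333.
Standard quotas: A 0.9936, B 6.3190, C 1.1759, F 0.5115.
Lower quotas: A 0, B 6, C 1, F 0 (sum 7, leaving 2 seats).
Remainders in descending order: A 0.9936, F 0.5115, B 0.3190, C 0.1759.
The surplus seats go to A, F.

A: 1; B: 6; C: 1; F: 1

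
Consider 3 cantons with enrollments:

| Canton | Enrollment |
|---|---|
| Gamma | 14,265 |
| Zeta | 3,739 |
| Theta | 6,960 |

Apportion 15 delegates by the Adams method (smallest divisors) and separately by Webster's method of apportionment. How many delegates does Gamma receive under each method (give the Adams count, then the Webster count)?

Adams: Gamma 8, Zeta 3, Theta 4.
Webster: Gamma 9, Zeta 2, Theta 4.
Gamma gets 8 under Adams and 9 under Webster.

8 and 9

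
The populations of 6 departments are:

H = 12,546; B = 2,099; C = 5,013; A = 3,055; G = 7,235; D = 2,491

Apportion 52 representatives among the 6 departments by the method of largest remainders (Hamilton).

H 20, B 3, C 8, A 5, G 12, D 4

Standard divisor: 32439 ÷ 52 ≈ 623.827.
Standard quotas: H 20.1113, B 3.3647, C 8.0359, A 4.8972, G 11.5978, D 3.9931.
Lower quotas: H 20, B 3, C 8, A 4, G 11, D 3 (sum 49, leaving 3 seats).
Remainders in descending order: D 0.9931, A 0.8972, G 0.5978, B 0.3647, H 0.1113, C 0.0359.
Largest remainders: D, A, G receive the extra seats.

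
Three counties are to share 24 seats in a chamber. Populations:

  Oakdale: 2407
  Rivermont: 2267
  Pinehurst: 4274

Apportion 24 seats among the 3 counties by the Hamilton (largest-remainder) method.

The standard divisor is 8948/24 ≈ 372.833.
Standard quotas: Oakdale 6.456, Rivermont 6.080, Pinehurst 11.464.
Lower quotas: Oakdale 6, Rivermont 6, Pinehurst 11 (sum 23, leaving 1 seat).
Remainders in descending order: Pinehurst 0.464, Oakdale 0.456, Rivermont 0.080.
The surplus seat goes to Pinehurst.

Oakdale=6; Rivermont=6; Pinehurst=12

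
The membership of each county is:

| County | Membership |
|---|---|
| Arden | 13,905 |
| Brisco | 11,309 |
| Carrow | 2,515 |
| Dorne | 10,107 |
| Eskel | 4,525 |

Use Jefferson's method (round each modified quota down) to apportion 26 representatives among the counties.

Standard divisor 42361/26 ≈ 1629.269; standard quotas: Arden 8.535, Brisco 6.941, Carrow 1.544, Dorne 6.203, Eskel 2.777.
Rounding down gives 8, 6, 1, 6, 2 = 23 seats, so the divisor must be adjusted.
With modified divisor 1480: modified quotas Arden 9.395, Brisco 7.641, Carrow 1.699, Dorne 6.829, Eskel 3.057.
Rounding down: Arden 9, Brisco 7, Carrow 1, Dorne 6, Eskel 3 (total 26).

Arden=9, Brisco=7, Carrow=1, Dorne=6, Eskel=3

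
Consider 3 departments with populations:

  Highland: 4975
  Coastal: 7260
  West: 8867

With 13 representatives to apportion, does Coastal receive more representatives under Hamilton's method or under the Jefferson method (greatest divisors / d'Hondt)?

Hamilton

Hamilton: Highland 3, Coastal 5, West 5.
Jefferson: Highland 3, Coastal 4, West 6.
Coastal gets 5 under Hamilton and 4 under Jefferson.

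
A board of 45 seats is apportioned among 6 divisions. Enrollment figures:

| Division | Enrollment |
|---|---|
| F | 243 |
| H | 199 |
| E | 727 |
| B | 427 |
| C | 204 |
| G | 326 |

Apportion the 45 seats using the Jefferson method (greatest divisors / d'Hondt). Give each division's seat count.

Standard divisor 2126/45 ≈ 47.244; standard quotas: F 5.143, H 4.212, E 15.388, B 9.038, C 4.318, G 6.900.
Rounding down gives 5, 4, 15, 9, 4, 6 = 43 seats, so the divisor must be adjusted.
With modified divisor 44: modified quotas F 5.523, H 4.523, E 16.523, B 9.705, C 4.636, G 7.409.
Rounding down: F 5, H 4, E 16, B 9, C 4, G 7 (total 45).

F 5, H 4, E 16, B 9, C 4, G 7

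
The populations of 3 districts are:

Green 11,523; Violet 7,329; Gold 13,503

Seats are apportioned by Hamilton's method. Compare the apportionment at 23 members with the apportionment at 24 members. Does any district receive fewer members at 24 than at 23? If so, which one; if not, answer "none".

At 23 seats: Green 8, Violet 5, Gold 10.
At 24 seats: Green 9, Violet 5, Gold 10.
No district's allocation decreased.

none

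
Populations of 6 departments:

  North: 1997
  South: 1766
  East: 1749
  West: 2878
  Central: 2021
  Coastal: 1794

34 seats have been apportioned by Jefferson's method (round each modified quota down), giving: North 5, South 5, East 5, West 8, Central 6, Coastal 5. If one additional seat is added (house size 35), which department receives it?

Priority for the next seat is population ÷ (current seats + 1).
Priorities: North 332.833, South 294.333, East 291.500, West 319.778, Central 288.714, Coastal 299.000.
Highest priority: North.

North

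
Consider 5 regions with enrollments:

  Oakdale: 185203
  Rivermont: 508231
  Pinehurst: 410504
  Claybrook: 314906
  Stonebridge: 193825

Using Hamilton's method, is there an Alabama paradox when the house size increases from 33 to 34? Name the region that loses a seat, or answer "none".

Claybrook

At 33 seats: Oakdale 4, Rivermont 10, Pinehurst 8, Claybrook 7, Stonebridge 4.
At 34 seats: Oakdale 4, Rivermont 11, Pinehurst 9, Claybrook 6, Stonebridge 4.
Claybrook drops from 7 to 6.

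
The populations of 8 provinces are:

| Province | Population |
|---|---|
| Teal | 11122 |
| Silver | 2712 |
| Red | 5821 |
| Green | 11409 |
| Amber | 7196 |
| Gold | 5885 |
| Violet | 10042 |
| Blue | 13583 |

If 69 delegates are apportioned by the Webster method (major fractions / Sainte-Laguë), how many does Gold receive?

6

Standard divisor 67770/69 ≈ 982.174; standard quotas: Teal 11.324, Silver 2.761, Red 5.927, Green 11.616, Amber 7.327, Gold 5.992, Violet 10.224, Blue 13.830.
Rounding to the nearest integer gives Teal 11, Silver 3, Red 6, Green 12, Amber 7, Gold 6, Violet 10, Blue 14 — total 69, matching the house size, so no adjustment is needed.
Gold receives 6.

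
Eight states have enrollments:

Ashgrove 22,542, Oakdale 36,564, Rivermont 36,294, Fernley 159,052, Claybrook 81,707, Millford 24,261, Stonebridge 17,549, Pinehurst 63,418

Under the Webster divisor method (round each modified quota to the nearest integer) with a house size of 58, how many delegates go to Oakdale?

5

Standard divisor 441387/58 ≈ 7610.121; standard quotas: Ashgrove 2.962, Oakdale 4.805, Rivermont 4.769, Fernley 20.900, Claybrook 10.737, Millford 3.188, Stonebridge 2.306, Pinehurst 8.333.
Rounding to the nearest integer gives Ashgrove 3, Oakdale 5, Rivermont 5, Fernley 21, Claybrook 11, Millford 3, Stonebridge 2, Pinehurst 8 — total 58, matching the house size, so no adjustment is needed.
Oakdale receives 5.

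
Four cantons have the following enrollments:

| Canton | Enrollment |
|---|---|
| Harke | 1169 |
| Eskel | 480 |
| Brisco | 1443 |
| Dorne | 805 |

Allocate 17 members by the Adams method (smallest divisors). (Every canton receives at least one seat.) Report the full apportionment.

Standard divisor 3897/17 ≈ 229.235; standard quotas: Harke 5.100, Eskel 2.094, Brisco 6.295, Dorne 3.512.
Rounding up gives 6, 3, 7, 4 = 20 seats, so the divisor must be adjusted.
With modified divisor 250: modified quotas Harke 4.676, Eskel 1.920, Brisco 5.772, Dorne 3.220.
Rounding up: Harke 5, Eskel 2, Brisco 6, Dorne 4 (total 17).

Harke 5, Eskel 2, Brisco 6, Dorne 4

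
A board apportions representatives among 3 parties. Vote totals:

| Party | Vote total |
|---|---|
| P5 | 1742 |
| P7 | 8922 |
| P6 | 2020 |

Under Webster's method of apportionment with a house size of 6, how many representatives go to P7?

Standard divisor 12684/6 ≈ 2114; standard quotas: P5 0.824, P7 4.220, P6 0.956.
Rounding to the nearest integer gives P5 1, P7 4, P6 1 — total 6, matching the house size, so no adjustment is needed.
P7 receives 4.

4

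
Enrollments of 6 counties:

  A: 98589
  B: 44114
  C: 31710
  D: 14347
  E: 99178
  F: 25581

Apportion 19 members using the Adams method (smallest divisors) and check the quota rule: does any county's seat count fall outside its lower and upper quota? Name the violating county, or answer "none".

Standard quotas: A 5.975, B 2.673, C 1.922, D 0.869, E 6.010, F 1.550.
Adams allocation: A 5, B 3, C 2, D 1, E 6, F 2.
Every allocation lies between the lower and upper quota.

none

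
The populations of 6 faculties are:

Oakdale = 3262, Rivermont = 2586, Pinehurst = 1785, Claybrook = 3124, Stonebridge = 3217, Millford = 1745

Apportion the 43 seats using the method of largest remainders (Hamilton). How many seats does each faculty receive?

Oakdale: 9, Rivermont: 7, Pinehurst: 5, Claybrook: 8, Stonebridge: 9, Millford: 5

The standard divisor is 15719/43 ≈ 365.558.
Standard quotas: Oakdale 8.923, Rivermont 7.074, Pinehurst 4.883, Claybrook 8.546, Stonebridge 8.800, Millford 4.774.
Lower quotas: Oakdale 8, Rivermont 7, Pinehurst 4, Claybrook 8, Stonebridge 8, Millford 4 (sum 39, leaving 4 seats).
Remainders in descending order: Oakdale 0.923, Pinehurst 0.883, Stonebridge 0.800, Millford 0.774, Claybrook 0.546, Rivermont 0.074.
Largest remainders: Oakdale, Pinehurst, Stonebridge, Millford receive the extra seats.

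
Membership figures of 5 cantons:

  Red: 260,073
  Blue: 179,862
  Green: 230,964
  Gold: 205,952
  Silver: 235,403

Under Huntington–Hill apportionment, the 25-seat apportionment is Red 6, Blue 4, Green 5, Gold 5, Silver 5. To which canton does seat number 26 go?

Silver

Priority for the next seat is population ÷ (√(s·(s+1))).
Priorities: Red 40130.135, Blue 40218.366, Green 42168.064, Gold 37601.519, Silver 42978.511.
Highest priority: Silver.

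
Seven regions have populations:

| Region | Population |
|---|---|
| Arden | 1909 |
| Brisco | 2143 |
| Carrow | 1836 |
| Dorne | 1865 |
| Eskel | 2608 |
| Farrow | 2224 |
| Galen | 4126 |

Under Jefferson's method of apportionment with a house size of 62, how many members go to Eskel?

Standard divisor 16711/62 ≈ 269.532; standard quotas: Arden 7.083, Brisco 7.951, Carrow 6.812, Dorne 6.919, Eskel 9.676, Farrow 8.251, Galen 15.308.
Rounding down gives 7, 7, 6, 6, 9, 8, 15 = 58 seats, so the divisor must be adjusted.
With modified divisor 260: modified quotas Arden 7.342, Brisco 8.242, Carrow 7.062, Dorne 7.173, Eskel 10.031, Farrow 8.554, Galen 15.869.
Rounding down: Arden 7, Brisco 8, Carrow 7, Dorne 7, Eskel 10, Farrow 8, Galen 15 (total 62).
Eskel receives 10.

10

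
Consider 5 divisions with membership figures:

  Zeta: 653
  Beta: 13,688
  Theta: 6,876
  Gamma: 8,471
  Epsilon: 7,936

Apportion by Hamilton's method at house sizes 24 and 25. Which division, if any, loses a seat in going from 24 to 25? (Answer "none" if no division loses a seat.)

Zeta

At 24 seats: Zeta 1, Beta 9, Theta 4, Gamma 5, Epsilon 5.
At 25 seats: Zeta 0, Beta 9, Theta 5, Gamma 6, Epsilon 5.
Zeta drops from 1 to 0.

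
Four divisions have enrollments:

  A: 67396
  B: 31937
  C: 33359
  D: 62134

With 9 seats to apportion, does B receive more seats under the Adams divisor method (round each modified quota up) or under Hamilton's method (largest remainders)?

Adams

Adams: A 3, B 2, C 2, D 2.
Hamilton: A 3, B 1, C 2, D 3.
B gets 2 under Adams and 1 under Hamilton.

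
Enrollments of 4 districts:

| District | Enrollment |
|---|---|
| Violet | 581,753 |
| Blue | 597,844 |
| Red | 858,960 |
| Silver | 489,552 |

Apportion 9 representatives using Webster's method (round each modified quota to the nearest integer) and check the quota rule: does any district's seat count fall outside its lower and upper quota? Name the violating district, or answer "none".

none

Standard quotas: Violet 2.071, Blue 2.128, Red 3.058, Silver 1.743.
Webster allocation: Violet 2, Blue 2, Red 3, Silver 2.
Every allocation lies between the lower and upper quota.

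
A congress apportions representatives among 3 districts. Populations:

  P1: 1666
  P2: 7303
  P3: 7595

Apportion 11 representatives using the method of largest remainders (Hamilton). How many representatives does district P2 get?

Standard divisor: 16564 ÷ 11 ≈ 1505.818.
Standard quotas: P1 1.1064, P2 4.8499, P3 5.0438.
Lower quotas: P1 1, P2 4, P3 5 (sum 10, leaving 1 seat).
Remainders in descending order: P2 0.8499, P1 0.1064, P3 0.0438.
The surplus seat goes to P2.
P2 receives 5.

5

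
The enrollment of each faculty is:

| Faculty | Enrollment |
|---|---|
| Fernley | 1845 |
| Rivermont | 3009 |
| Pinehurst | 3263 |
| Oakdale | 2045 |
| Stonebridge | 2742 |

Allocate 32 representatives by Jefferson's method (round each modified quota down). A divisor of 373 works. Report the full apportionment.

Fernley: 4; Rivermont: 8; Pinehurst: 8; Oakdale: 5; Stonebridge: 7

With modified divisor 373: modified quotas Fernley 4.946, Rivermont 8.067, Pinehurst 8.748, Oakdale 5.483, Stonebridge 7.351.
Rounding down: Fernley 4, Rivermont 8, Pinehurst 8, Oakdale 5, Stonebridge 7 (total 32).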